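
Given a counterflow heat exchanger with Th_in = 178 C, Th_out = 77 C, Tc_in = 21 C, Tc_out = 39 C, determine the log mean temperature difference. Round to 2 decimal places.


dT1 = Th_in - Tc_out = 178 - 39 = 139
dT2 = Th_out - Tc_in = 77 - 21 = 56
LMTD = (dT1 - dT2) / ln(dT1/dT2)
LMTD = (139 - 56) / ln(139/56)
LMTD = 91.30 K


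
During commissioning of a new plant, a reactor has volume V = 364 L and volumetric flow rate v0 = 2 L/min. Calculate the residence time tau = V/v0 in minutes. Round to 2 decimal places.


tau = V / v0
tau = 364 / 2
tau = 182.00 min


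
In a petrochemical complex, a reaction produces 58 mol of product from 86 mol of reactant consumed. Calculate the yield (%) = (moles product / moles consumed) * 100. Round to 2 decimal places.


Yield = (moles product / moles consumed) * 100%
Yield = (58 / 86) * 100
Yield = 0.6744 * 100
Yield = 67.44%


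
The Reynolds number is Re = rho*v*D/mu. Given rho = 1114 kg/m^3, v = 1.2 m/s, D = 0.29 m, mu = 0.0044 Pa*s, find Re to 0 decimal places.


Re = rho * v * D / mu
Re = 1114 * 1.2 * 0.29 / 0.0044
Re = 387.672 / 0.0044
Re = 88107


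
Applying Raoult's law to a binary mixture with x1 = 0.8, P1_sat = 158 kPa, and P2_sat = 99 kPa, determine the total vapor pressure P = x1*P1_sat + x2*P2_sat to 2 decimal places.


P = x1*P1_sat + x2*P2_sat
x2 = 1 - x1 = 1 - 0.8 = 0.2
P = 0.8*158 + 0.2*99
P = 126.4 + 19.8
P = 146.20 kPa


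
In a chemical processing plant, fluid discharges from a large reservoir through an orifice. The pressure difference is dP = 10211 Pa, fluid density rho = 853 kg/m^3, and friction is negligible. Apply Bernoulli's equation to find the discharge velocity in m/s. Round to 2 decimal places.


v = sqrt(2*dP/rho)
v = sqrt(2*10211/853)
v = sqrt(23.941383)
v = 4.89 m/s


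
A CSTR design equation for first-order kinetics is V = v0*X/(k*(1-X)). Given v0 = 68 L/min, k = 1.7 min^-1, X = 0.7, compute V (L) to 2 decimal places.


V = v0 * X / (k * (1 - X))
V = 68 * 0.7 / (1.7 * (1 - 0.7))
V = 47.6 / (1.7 * 0.3)
V = 47.6 / 0.51
V = 93.33 L


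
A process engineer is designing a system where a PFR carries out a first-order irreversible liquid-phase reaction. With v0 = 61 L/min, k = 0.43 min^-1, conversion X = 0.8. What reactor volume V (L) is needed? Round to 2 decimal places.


V = (v0/k) * ln(1/(1-X))
V = (61/0.43) * ln(1/(1-0.8))
V = 141.860465 * ln(5.0)
V = 141.860465 * 1.609438
V = 228.32 L


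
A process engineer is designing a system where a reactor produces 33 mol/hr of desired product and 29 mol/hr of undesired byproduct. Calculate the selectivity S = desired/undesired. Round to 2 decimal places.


S = desired product rate / undesired product rate
S = 33 / 29
S = 1.14


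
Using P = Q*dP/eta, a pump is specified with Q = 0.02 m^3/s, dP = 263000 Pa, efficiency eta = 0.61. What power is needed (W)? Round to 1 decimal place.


P = Q * dP / eta
P = 0.02 * 263000 / 0.61
P = 5260.0 / 0.61
P = 8623.0 W


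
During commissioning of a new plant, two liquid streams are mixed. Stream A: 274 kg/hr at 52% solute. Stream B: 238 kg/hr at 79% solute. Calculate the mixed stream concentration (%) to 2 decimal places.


Mass balance on solute: F1*x1 + F2*x2 = F3*x3
F3 = F1 + F2 = 274 + 238 = 512 kg/hr
x3 = (F1*x1 + F2*x2)/F3
x3 = (274*0.52 + 238*0.79) / 512
x3 = 64.55%


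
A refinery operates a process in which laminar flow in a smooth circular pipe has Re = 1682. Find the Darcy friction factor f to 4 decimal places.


f = 64 / Re
f = 64 / 1682
f = 0.0380


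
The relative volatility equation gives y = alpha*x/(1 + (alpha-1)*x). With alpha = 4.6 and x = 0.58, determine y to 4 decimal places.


y = alpha*x / (1 + (alpha-1)*x)
y = 4.6*0.58 / (1 + (4.6-1)*0.58)
y = 2.668 / (1 + 2.088)
y = 2.668 / 3.088
y = 0.8640


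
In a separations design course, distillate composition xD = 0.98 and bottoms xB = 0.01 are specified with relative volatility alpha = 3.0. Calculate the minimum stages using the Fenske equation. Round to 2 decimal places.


N_min = ln((xD*(1-xB))/(xB*(1-xD))) / ln(alpha)
Numerator inside ln: 0.9702 / 0.0002 = 4851.0
ln(4851.0) = 8.48694
ln(alpha) = ln(3.0) = 1.098612
N_min = 8.48694 / 1.098612 = 7.73


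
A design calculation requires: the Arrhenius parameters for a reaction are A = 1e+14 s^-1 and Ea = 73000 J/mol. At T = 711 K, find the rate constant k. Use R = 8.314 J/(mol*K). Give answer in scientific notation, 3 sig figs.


k = A * exp(-Ea/(R*T))
k = 1e+14 * exp(-73000 / (8.314 * 711))
k = 1e+14 * exp(-12.349326)
k = 4.33e+08


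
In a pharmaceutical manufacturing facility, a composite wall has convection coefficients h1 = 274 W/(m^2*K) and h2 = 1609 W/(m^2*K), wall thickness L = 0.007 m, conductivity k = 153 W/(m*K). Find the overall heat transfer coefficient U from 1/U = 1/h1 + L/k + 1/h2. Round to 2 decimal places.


1/U = 1/h1 + L/k + 1/h2
1/U = 1/274 + 0.007/153 + 1/1609
1/U = 0.003649635 + 4.57516e-05 + 0.000621504
1/U = 0.0043168906
U = 231.65 W/(m^2*K)


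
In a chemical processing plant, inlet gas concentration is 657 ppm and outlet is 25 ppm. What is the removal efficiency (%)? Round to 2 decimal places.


Efficiency = (G_in - G_out) / G_in * 100%
Efficiency = (657 - 25) / 657 * 100
Efficiency = 632 / 657 * 100
Efficiency = 96.19%


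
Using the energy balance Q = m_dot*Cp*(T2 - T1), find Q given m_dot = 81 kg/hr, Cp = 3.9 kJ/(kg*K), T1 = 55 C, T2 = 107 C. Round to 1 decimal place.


Q = m_dot * Cp * (T2 - T1)
Q = 81 * 3.9 * (107 - 55)
Q = 81 * 3.9 * 52
Q = 16426.8 kJ/hr


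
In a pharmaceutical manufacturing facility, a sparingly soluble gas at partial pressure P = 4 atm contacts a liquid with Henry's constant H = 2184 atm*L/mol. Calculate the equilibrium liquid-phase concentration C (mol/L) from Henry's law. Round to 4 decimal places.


C = P / H
C = 4 / 2184
C = 0.0018 mol/L


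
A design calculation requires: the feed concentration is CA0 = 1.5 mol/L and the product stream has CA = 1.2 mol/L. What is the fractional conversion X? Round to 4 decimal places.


X = (CA0 - CA) / CA0
X = (1.5 - 1.2) / 1.5
X = 0.3 / 1.5
X = 0.2000


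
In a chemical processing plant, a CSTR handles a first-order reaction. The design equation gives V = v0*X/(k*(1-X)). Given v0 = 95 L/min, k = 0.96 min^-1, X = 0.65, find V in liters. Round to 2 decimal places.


V = v0 * X / (k * (1 - X))
V = 95 * 0.65 / (0.96 * (1 - 0.65))
V = 61.75 / (0.96 * 0.35)
V = 61.75 / 0.336
V = 183.78 L


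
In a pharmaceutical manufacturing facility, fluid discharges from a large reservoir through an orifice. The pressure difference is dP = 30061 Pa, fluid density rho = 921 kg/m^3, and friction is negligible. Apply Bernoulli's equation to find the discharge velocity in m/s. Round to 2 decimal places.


v = sqrt(2*dP/rho)
v = sqrt(2*30061/921)
v = sqrt(65.279045)
v = 8.08 m/s


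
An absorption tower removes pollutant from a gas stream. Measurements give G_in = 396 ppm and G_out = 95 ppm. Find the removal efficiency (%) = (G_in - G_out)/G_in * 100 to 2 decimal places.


Efficiency = (G_in - G_out) / G_in * 100%
Efficiency = (396 - 95) / 396 * 100
Efficiency = 301 / 396 * 100
Efficiency = 76.01%


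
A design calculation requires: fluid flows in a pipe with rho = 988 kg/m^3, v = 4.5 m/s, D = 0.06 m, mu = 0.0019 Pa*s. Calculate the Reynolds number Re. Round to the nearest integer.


Re = rho * v * D / mu
Re = 988 * 4.5 * 0.06 / 0.0019
Re = 266.76 / 0.0019
Re = 140400


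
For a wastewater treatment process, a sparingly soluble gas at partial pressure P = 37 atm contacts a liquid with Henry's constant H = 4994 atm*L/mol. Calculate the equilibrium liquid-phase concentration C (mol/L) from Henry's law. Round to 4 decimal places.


C = P / H
C = 37 / 4994
C = 0.0074 mol/L


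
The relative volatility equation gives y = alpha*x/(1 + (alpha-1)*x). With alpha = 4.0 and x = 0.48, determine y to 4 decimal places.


y = alpha*x / (1 + (alpha-1)*x)
y = 4.0*0.48 / (1 + (4.0-1)*0.48)
y = 1.92 / (1 + 1.44)
y = 1.92 / 2.44
y = 0.7869


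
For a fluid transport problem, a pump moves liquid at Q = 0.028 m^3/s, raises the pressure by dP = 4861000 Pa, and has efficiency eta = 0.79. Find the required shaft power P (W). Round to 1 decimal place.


P = Q * dP / eta
P = 0.028 * 4861000 / 0.79
P = 136108.0 / 0.79
P = 172288.6 W


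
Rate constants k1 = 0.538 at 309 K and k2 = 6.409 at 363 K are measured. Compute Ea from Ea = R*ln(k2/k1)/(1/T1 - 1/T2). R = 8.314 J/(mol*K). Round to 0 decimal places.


Ea = R * ln(k2/k1) / (1/T1 - 1/T2)
ln(k2/k1) = ln(6.409/0.538) = 2.4776
1/T1 - 1/T2 = 1/309 - 1/363 = 0.000481425018
Ea = 8.314 * 2.4776 / 0.000481425018
Ea = 42787 J/mol


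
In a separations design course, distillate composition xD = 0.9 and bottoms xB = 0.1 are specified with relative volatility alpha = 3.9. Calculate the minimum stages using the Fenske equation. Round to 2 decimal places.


N_min = ln((xD*(1-xB))/(xB*(1-xD))) / ln(alpha)
Numerator inside ln: 0.81 / 0.01 = 81.0
ln(81.0) = 4.394449
ln(alpha) = ln(3.9) = 1.360977
N_min = 4.394449 / 1.360977 = 3.23


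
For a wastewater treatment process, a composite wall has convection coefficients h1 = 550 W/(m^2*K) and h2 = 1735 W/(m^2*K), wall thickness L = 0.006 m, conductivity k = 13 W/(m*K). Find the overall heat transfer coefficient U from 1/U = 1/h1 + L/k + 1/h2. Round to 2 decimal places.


1/U = 1/h1 + L/k + 1/h2
1/U = 1/550 + 0.006/13 + 1/1735
1/U = 0.0018181818 + 0.0004615385 + 0.0005763689
1/U = 0.0028560892
U = 350.13 W/(m^2*K)


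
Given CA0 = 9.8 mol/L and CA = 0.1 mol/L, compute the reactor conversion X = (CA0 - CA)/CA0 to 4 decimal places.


X = (CA0 - CA) / CA0
X = (9.8 - 0.1) / 9.8
X = 9.7 / 9.8
X = 0.9898


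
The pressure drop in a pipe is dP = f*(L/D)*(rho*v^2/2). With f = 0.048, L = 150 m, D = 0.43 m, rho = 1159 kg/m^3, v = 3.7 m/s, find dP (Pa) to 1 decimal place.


dP = f * (L/D) * (rho*v^2/2)
dP = 0.048 * (150/0.43) * (1159*3.7^2/2)
L/D = 348.8372093
rho*v^2/2 = 1159*13.69/2 = 7933.355
dP = 0.048 * 348.8372093 * 7933.355
dP = 132837.6 Pa


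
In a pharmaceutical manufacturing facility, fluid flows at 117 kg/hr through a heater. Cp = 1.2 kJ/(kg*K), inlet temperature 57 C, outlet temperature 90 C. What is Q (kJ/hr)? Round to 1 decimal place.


Q = m_dot * Cp * (T2 - T1)
Q = 117 * 1.2 * (90 - 57)
Q = 117 * 1.2 * 33
Q = 4633.2 kJ/hr


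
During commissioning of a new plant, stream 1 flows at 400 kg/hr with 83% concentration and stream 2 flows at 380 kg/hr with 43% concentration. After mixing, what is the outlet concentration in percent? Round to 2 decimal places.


Mass balance on solute: F1*x1 + F2*x2 = F3*x3
F3 = F1 + F2 = 400 + 380 = 780 kg/hr
x3 = (F1*x1 + F2*x2)/F3
x3 = (400*0.83 + 380*0.43) / 780
x3 = 63.51%


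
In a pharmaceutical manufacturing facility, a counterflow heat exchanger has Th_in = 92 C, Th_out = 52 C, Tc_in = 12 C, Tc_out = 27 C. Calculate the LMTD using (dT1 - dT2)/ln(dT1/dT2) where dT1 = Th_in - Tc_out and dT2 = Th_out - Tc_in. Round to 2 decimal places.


dT1 = Th_in - Tc_out = 92 - 27 = 65
dT2 = Th_out - Tc_in = 52 - 12 = 40
LMTD = (dT1 - dT2) / ln(dT1/dT2)
LMTD = (65 - 40) / ln(65/40)
LMTD = 51.49 K


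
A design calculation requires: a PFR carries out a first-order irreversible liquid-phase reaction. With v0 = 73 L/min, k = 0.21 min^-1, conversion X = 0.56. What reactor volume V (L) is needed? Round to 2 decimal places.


V = (v0/k) * ln(1/(1-X))
V = (73/0.21) * ln(1/(1-0.56))
V = 347.619048 * ln(2.272727)
V = 347.619048 * 0.82098
V = 285.39 L


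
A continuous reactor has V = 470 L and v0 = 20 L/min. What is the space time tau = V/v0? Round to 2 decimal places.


tau = V / v0
tau = 470 / 20
tau = 23.50 min


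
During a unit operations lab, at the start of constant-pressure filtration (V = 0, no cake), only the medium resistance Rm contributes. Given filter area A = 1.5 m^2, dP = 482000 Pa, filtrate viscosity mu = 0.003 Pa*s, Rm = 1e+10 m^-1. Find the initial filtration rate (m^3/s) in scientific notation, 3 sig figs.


rate = A * dP / (mu * Rm)
rate = 1.5 * 482000 / (0.003 * 1e+10)
rate = 723000.0 / 3.000e+07
rate = 2.41e-02 m^3/s


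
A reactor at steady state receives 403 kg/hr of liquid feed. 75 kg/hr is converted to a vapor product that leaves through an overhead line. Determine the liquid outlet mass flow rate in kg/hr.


Steady-state mass balance on the main outlet: F_out = F_in - F_removed
F_out = 403 - 75
F_out = 328 kg/hr


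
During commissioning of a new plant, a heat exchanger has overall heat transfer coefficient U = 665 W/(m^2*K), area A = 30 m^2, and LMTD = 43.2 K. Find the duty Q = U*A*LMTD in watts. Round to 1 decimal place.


Q = U * A * LMTD
Q = 665 * 30 * 43.2
Q = 861840.0 W


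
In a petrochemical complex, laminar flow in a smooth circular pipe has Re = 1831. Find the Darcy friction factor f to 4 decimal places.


f = 64 / Re
f = 64 / 1831
f = 0.0350


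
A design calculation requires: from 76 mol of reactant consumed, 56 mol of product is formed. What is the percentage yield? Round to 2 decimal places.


Yield = (moles product / moles consumed) * 100%
Yield = (56 / 76) * 100
Yield = 0.7368 * 100
Yield = 73.68%


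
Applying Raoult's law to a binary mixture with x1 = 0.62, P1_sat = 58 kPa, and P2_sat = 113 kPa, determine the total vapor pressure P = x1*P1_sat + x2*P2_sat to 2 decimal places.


P = x1*P1_sat + x2*P2_sat
x2 = 1 - x1 = 1 - 0.62 = 0.38
P = 0.62*58 + 0.38*113
P = 35.96 + 42.94
P = 78.90 kPa


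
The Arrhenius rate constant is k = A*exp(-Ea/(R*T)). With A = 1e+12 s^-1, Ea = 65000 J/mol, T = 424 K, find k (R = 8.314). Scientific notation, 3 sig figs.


k = A * exp(-Ea/(R*T))
k = 1e+12 * exp(-65000 / (8.314 * 424))
k = 1e+12 * exp(-18.439005)
k = 9.82e+03


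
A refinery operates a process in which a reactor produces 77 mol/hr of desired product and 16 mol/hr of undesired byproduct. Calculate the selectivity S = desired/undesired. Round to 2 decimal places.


S = desired product rate / undesired product rate
S = 77 / 16
S = 4.81


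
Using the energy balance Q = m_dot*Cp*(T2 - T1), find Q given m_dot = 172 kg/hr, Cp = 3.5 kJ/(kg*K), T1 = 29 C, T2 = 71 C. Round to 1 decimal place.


Q = m_dot * Cp * (T2 - T1)
Q = 172 * 3.5 * (71 - 29)
Q = 172 * 3.5 * 42
Q = 25284.0 kJ/hr


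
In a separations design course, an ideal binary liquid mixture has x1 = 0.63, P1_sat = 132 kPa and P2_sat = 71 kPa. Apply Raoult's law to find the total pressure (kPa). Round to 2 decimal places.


P = x1*P1_sat + x2*P2_sat
x2 = 1 - x1 = 1 - 0.63 = 0.37
P = 0.63*132 + 0.37*71
P = 83.16 + 26.27
P = 109.43 kPa


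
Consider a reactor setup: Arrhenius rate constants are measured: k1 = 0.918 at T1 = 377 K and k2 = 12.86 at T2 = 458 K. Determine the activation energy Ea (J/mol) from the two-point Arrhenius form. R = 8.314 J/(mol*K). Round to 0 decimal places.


Ea = R * ln(k2/k1) / (1/T1 - 1/T2)
ln(k2/k1) = ln(12.86/0.918) = 2.6396796
1/T1 - 1/T2 = 1/377 - 1/458 = 0.00046911378
Ea = 8.314 * 2.6396796 / 0.00046911378
Ea = 46782 J/mol


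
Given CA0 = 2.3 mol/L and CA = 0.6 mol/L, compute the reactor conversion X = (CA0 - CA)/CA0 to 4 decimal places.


X = (CA0 - CA) / CA0
X = (2.3 - 0.6) / 2.3
X = 1.7 / 2.3
X = 0.7391


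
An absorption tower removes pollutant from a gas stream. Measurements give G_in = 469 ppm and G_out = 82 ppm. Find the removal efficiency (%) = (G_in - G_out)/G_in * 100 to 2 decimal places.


Efficiency = (G_in - G_out) / G_in * 100%
Efficiency = (469 - 82) / 469 * 100
Efficiency = 387 / 469 * 100
Efficiency = 82.52%


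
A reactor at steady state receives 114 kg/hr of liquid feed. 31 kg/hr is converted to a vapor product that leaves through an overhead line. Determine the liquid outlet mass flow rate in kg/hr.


Steady-state mass balance on the main outlet: F_out = F_in - F_removed
F_out = 114 - 31
F_out = 83 kg/hr


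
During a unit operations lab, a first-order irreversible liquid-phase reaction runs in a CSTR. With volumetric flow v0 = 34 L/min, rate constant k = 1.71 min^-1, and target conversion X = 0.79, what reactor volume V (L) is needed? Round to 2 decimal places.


V = v0 * X / (k * (1 - X))
V = 34 * 0.79 / (1.71 * (1 - 0.79))
V = 26.86 / (1.71 * 0.21)
V = 26.86 / 0.3591
V = 74.80 L


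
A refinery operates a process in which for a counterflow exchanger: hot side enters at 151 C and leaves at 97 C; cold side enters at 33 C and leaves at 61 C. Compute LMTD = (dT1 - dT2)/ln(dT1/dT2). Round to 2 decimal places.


dT1 = Th_in - Tc_out = 151 - 61 = 90
dT2 = Th_out - Tc_in = 97 - 33 = 64
LMTD = (dT1 - dT2) / ln(dT1/dT2)
LMTD = (90 - 64) / ln(90/64)
LMTD = 76.26 K


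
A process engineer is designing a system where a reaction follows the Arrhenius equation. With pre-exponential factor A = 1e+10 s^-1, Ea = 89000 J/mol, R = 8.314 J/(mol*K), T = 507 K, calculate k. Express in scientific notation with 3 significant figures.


k = A * exp(-Ea/(R*T))
k = 1e+10 * exp(-89000 / (8.314 * 507))
k = 1e+10 * exp(-21.114073)
k = 6.77e+00


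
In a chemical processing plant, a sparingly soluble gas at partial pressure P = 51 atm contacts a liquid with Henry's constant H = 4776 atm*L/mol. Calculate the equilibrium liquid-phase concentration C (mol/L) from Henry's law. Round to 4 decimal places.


C = P / H
C = 51 / 4776
C = 0.0107 mol/L


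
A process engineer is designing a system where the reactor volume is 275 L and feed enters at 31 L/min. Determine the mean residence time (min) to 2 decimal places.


tau = V / v0
tau = 275 / 31
tau = 8.87 min


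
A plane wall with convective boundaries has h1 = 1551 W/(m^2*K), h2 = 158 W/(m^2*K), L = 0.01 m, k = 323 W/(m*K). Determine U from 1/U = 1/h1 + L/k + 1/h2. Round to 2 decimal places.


1/U = 1/h1 + L/k + 1/h2
1/U = 1/1551 + 0.01/323 + 1/158
1/U = 0.0006447453 + 3.09598e-05 + 0.0063291139
1/U = 0.007004819
U = 142.76 W/(m^2*K)


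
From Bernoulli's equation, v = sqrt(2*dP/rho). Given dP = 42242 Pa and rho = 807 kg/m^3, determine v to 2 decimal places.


v = sqrt(2*dP/rho)
v = sqrt(2*42242/807)
v = sqrt(104.688971)
v = 10.23 m/s


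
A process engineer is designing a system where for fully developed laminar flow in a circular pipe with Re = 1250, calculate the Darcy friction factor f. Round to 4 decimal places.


f = 64 / Re
f = 64 / 1250
f = 0.0512


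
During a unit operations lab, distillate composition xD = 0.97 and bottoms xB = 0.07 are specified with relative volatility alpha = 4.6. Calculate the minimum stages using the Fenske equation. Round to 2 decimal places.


N_min = ln((xD*(1-xB))/(xB*(1-xD))) / ln(alpha)
Numerator inside ln: 0.9021 / 0.0021 = 429.571429
ln(429.571429) = 6.062788
ln(alpha) = ln(4.6) = 1.526056
N_min = 6.062788 / 1.526056 = 3.97


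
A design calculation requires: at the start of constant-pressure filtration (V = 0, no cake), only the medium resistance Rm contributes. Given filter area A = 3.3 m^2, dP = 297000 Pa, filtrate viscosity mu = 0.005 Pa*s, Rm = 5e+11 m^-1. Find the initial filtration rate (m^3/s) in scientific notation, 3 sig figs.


rate = A * dP / (mu * Rm)
rate = 3.3 * 297000 / (0.005 * 5e+11)
rate = 980100.0 / 2.500e+09
rate = 3.92e-04 m^3/s


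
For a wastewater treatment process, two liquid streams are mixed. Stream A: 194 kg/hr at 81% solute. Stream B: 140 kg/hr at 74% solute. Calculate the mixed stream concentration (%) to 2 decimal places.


Mass balance on solute: F1*x1 + F2*x2 = F3*x3
F3 = F1 + F2 = 194 + 140 = 334 kg/hr
x3 = (F1*x1 + F2*x2)/F3
x3 = (194*0.81 + 140*0.74) / 334
x3 = 78.07%


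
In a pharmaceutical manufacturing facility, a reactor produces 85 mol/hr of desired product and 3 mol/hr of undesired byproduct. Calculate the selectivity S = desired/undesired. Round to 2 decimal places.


S = desired product rate / undesired product rate
S = 85 / 3
S = 28.33


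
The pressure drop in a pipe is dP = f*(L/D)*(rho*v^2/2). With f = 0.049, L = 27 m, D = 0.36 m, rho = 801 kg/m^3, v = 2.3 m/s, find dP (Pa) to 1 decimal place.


dP = f * (L/D) * (rho*v^2/2)
dP = 0.049 * (27/0.36) * (801*2.3^2/2)
L/D = 75.0
rho*v^2/2 = 801*5.29/2 = 2118.645
dP = 0.049 * 75.0 * 2118.645
dP = 7786.0 Pa


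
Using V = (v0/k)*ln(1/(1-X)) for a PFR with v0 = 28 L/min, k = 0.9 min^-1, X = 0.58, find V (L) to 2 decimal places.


V = (v0/k) * ln(1/(1-X))
V = (28/0.9) * ln(1/(1-0.58))
V = 31.111111 * ln(2.380952)
V = 31.111111 * 0.8675
V = 26.99 L


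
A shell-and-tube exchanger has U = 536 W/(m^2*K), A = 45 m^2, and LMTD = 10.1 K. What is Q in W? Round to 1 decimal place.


Q = U * A * LMTD
Q = 536 * 45 * 10.1
Q = 243612.0 W


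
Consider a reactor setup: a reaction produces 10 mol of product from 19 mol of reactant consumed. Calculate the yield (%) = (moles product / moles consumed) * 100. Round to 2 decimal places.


Yield = (moles product / moles consumed) * 100%
Yield = (10 / 19) * 100
Yield = 0.5263 * 100
Yield = 52.63%


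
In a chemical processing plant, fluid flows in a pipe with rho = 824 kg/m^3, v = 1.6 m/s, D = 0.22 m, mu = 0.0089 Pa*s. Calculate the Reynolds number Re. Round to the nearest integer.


Re = rho * v * D / mu
Re = 824 * 1.6 * 0.22 / 0.0089
Re = 290.048 / 0.0089
Re = 32590


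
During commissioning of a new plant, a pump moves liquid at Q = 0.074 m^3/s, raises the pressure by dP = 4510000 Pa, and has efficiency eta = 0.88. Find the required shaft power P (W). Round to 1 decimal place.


P = Q * dP / eta
P = 0.074 * 4510000 / 0.88
P = 333740.0 / 0.88
P = 379250.0 W


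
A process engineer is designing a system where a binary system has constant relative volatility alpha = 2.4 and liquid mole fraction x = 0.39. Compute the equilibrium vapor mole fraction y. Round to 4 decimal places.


y = alpha*x / (1 + (alpha-1)*x)
y = 2.4*0.39 / (1 + (2.4-1)*0.39)
y = 0.936 / (1 + 0.546)
y = 0.936 / 1.546
y = 0.6054


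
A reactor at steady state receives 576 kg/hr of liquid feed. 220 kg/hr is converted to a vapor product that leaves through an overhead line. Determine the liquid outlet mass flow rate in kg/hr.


Steady-state mass balance on the main outlet: F_out = F_in - F_removed
F_out = 576 - 220
F_out = 356 kg/hr


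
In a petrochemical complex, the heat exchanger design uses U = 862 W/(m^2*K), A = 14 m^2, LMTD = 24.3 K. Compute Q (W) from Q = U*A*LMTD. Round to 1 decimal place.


Q = U * A * LMTD
Q = 862 * 14 * 24.3
Q = 293252.4 W


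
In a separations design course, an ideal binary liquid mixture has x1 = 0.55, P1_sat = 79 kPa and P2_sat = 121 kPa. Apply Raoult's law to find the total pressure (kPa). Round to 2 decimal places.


P = x1*P1_sat + x2*P2_sat
x2 = 1 - x1 = 1 - 0.55 = 0.45
P = 0.55*79 + 0.45*121
P = 43.45 + 54.45
P = 97.90 kPa


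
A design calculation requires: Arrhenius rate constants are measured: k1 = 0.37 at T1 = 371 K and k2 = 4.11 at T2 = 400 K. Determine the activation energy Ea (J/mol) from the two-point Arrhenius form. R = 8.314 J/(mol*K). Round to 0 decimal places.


Ea = R * ln(k2/k1) / (1/T1 - 1/T2)
ln(k2/k1) = ln(4.11/0.37) = 2.4076753
1/T1 - 1/T2 = 1/371 - 1/400 = 0.00019541779
Ea = 8.314 * 2.4076753 / 0.00019541779
Ea = 102434 J/mol


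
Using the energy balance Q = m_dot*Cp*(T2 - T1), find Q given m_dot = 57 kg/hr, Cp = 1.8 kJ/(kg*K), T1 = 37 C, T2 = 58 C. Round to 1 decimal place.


Q = m_dot * Cp * (T2 - T1)
Q = 57 * 1.8 * (58 - 37)
Q = 57 * 1.8 * 21
Q = 2154.6 kJ/hr


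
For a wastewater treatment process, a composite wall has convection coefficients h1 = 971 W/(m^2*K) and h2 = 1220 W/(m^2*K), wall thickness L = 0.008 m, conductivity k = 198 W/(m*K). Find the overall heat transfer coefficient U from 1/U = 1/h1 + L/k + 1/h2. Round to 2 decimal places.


1/U = 1/h1 + L/k + 1/h2
1/U = 1/971 + 0.008/198 + 1/1220
1/U = 0.0010298661 + 4.0404e-05 + 0.0008196721
1/U = 0.0018899422
U = 529.12 W/(m^2*K)


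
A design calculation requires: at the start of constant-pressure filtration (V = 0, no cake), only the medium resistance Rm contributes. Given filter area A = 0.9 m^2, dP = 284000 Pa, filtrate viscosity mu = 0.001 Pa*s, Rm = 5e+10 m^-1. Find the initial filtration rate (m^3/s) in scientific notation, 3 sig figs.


rate = A * dP / (mu * Rm)
rate = 0.9 * 284000 / (0.001 * 5e+10)
rate = 255600.0 / 5.000e+07
rate = 5.11e-03 m^3/s


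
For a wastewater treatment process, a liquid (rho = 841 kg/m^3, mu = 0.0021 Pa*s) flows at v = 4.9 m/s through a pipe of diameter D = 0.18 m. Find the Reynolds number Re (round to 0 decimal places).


Re = rho * v * D / mu
Re = 841 * 4.9 * 0.18 / 0.0021
Re = 741.762 / 0.0021
Re = 353220


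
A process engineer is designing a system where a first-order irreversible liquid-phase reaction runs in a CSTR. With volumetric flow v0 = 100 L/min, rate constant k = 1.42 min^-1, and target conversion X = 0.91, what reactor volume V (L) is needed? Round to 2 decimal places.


V = v0 * X / (k * (1 - X))
V = 100 * 0.91 / (1.42 * (1 - 0.91))
V = 91.0 / (1.42 * 0.09)
V = 91.0 / 0.1278
V = 712.05 L


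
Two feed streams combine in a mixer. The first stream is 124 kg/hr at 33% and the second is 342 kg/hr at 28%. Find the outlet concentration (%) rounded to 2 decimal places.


Mass balance on solute: F1*x1 + F2*x2 = F3*x3
F3 = F1 + F2 = 124 + 342 = 466 kg/hr
x3 = (F1*x1 + F2*x2)/F3
x3 = (124*0.33 + 342*0.28) / 466
x3 = 29.33%


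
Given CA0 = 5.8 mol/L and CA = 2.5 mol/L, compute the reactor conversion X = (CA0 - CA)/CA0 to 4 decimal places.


X = (CA0 - CA) / CA0
X = (5.8 - 2.5) / 5.8
X = 3.3 / 5.8
X = 0.5690


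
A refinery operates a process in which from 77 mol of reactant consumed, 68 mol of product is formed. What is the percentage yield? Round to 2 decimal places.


Yield = (moles product / moles consumed) * 100%
Yield = (68 / 77) * 100
Yield = 0.8831 * 100
Yield = 88.31%


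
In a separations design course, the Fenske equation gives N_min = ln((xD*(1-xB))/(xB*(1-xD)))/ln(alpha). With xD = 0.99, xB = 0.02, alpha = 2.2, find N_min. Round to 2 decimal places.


N_min = ln((xD*(1-xB))/(xB*(1-xD))) / ln(alpha)
Numerator inside ln: 0.9702 / 0.0002 = 4851.0
ln(4851.0) = 8.48694
ln(alpha) = ln(2.2) = 0.788457
N_min = 8.48694 / 0.788457 = 10.76


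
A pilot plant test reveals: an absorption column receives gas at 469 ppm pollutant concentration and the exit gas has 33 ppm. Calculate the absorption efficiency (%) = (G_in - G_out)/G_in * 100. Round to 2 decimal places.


Efficiency = (G_in - G_out) / G_in * 100%
Efficiency = (469 - 33) / 469 * 100
Efficiency = 436 / 469 * 100
Efficiency = 92.96%


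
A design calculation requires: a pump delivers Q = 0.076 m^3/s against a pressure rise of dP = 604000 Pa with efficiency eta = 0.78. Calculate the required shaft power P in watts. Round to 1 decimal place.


P = Q * dP / eta
P = 0.076 * 604000 / 0.78
P = 45904.0 / 0.78
P = 58851.3 W


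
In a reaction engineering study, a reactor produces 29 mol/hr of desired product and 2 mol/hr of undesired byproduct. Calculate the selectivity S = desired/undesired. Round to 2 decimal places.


S = desired product rate / undesired product rate
S = 29 / 2
S = 14.50


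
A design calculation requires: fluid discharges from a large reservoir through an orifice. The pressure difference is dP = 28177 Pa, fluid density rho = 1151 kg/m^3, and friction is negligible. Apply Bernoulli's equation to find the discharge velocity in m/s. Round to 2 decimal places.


v = sqrt(2*dP/rho)
v = sqrt(2*28177/1151)
v = sqrt(48.960904)
v = 7.00 m/s


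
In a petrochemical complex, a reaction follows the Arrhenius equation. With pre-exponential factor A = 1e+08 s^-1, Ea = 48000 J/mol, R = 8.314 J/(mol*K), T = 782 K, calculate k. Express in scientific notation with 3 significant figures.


k = A * exp(-Ea/(R*T))
k = 1e+08 * exp(-48000 / (8.314 * 782))
k = 1e+08 * exp(-7.382857)
k = 6.22e+04


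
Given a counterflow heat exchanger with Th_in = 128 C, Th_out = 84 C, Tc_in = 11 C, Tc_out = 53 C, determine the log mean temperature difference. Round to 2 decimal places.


dT1 = Th_in - Tc_out = 128 - 53 = 75
dT2 = Th_out - Tc_in = 84 - 11 = 73
LMTD = (dT1 - dT2) / ln(dT1/dT2)
LMTD = (75 - 73) / ln(75/73)
LMTD = 74.00 K


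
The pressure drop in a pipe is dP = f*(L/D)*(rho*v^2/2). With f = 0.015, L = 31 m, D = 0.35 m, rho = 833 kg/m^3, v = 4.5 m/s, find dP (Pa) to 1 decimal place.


dP = f * (L/D) * (rho*v^2/2)
dP = 0.015 * (31/0.35) * (833*4.5^2/2)
L/D = 88.57142857
rho*v^2/2 = 833*20.25/2 = 8434.125
dP = 0.015 * 88.57142857 * 8434.125
dP = 11205.3 Pa


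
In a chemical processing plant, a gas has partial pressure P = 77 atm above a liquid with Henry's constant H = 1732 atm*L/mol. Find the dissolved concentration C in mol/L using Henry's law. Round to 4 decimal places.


C = P / H
C = 77 / 1732
C = 0.0445 mol/L


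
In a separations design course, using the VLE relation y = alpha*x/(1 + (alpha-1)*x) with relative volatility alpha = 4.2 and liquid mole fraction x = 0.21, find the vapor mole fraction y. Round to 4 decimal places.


y = alpha*x / (1 + (alpha-1)*x)
y = 4.2*0.21 / (1 + (4.2-1)*0.21)
y = 0.882 / (1 + 0.672)
y = 0.882 / 1.672
y = 0.5275


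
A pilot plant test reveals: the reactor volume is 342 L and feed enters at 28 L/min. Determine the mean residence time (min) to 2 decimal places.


tau = V / v0
tau = 342 / 28
tau = 12.21 min


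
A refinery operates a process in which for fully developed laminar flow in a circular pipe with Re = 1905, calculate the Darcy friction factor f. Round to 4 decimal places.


f = 64 / Re
f = 64 / 1905
f = 0.0336


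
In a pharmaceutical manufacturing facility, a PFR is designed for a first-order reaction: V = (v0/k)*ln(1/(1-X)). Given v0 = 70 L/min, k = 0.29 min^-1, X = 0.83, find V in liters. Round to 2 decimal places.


V = (v0/k) * ln(1/(1-X))
V = (70/0.29) * ln(1/(1-0.83))
V = 241.37931 * ln(5.882353)
V = 241.37931 * 1.771957
V = 427.71 L


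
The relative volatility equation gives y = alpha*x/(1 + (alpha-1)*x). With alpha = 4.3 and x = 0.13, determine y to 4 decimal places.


y = alpha*x / (1 + (alpha-1)*x)
y = 4.3*0.13 / (1 + (4.3-1)*0.13)
y = 0.559 / (1 + 0.429)
y = 0.559 / 1.429
y = 0.3912


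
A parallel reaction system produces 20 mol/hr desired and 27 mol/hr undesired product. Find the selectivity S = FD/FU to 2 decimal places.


S = desired product rate / undesired product rate
S = 20 / 27
S = 0.74


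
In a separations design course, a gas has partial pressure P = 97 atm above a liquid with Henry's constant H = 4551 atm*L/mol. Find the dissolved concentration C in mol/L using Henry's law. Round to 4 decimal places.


C = P / H
C = 97 / 4551
C = 0.0213 mol/L


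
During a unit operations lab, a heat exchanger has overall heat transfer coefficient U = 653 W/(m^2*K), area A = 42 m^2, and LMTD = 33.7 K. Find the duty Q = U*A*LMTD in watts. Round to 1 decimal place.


Q = U * A * LMTD
Q = 653 * 42 * 33.7
Q = 924256.2 W


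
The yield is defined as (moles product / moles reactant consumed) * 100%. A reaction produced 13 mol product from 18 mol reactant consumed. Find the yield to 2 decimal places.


Yield = (moles product / moles consumed) * 100%
Yield = (13 / 18) * 100
Yield = 0.7222 * 100
Yield = 72.22%


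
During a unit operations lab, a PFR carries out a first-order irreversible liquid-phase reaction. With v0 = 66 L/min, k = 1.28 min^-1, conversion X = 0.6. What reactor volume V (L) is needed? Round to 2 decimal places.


V = (v0/k) * ln(1/(1-X))
V = (66/1.28) * ln(1/(1-0.6))
V = 51.5625 * ln(2.5)
V = 51.5625 * 0.916291
V = 47.25 L


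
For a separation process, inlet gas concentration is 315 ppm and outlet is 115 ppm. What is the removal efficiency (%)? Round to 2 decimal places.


Efficiency = (G_in - G_out) / G_in * 100%
Efficiency = (315 - 115) / 315 * 100
Efficiency = 200 / 315 * 100
Efficiency = 63.49%


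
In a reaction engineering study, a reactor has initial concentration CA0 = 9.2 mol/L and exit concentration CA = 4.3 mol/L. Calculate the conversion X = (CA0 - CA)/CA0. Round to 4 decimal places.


X = (CA0 - CA) / CA0
X = (9.2 - 4.3) / 9.2
X = 4.9 / 9.2
X = 0.5326


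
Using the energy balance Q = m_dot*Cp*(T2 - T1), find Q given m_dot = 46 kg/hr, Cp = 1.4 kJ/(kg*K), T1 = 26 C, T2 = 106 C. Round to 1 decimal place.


Q = m_dot * Cp * (T2 - T1)
Q = 46 * 1.4 * (106 - 26)
Q = 46 * 1.4 * 80
Q = 5152.0 kJ/hr


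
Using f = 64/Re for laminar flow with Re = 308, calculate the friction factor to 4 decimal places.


f = 64 / Re
f = 64 / 308
f = 0.2078


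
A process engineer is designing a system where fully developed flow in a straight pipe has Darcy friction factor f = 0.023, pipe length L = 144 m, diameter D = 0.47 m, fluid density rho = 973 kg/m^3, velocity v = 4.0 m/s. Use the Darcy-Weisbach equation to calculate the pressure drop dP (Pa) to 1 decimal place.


dP = f * (L/D) * (rho*v^2/2)
dP = 0.023 * (144/0.47) * (973*4.0^2/2)
L/D = 306.38297872
rho*v^2/2 = 973*16.0/2 = 7784.0
dP = 0.023 * 306.38297872 * 7784.0
dP = 54852.4 Pa


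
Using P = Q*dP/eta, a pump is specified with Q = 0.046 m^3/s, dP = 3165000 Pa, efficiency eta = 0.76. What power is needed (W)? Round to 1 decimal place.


P = Q * dP / eta
P = 0.046 * 3165000 / 0.76
P = 145590.0 / 0.76
P = 191565.8 W


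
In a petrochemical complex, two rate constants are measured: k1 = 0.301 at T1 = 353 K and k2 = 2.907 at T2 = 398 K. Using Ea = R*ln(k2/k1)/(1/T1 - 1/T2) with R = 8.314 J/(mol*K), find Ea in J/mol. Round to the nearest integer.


Ea = R * ln(k2/k1) / (1/T1 - 1/T2)
ln(k2/k1) = ln(2.907/0.301) = 2.2677666
1/T1 - 1/T2 = 1/353 - 1/398 = 0.000320298376
Ea = 8.314 * 2.2677666 / 0.000320298376
Ea = 58865 J/mol


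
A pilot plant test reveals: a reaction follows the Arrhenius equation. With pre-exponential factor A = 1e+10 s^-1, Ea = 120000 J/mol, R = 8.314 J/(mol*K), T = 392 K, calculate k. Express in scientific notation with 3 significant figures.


k = A * exp(-Ea/(R*T))
k = 1e+10 * exp(-120000 / (8.314 * 392))
k = 1e+10 * exp(-36.820117)
k = 1.02e-06


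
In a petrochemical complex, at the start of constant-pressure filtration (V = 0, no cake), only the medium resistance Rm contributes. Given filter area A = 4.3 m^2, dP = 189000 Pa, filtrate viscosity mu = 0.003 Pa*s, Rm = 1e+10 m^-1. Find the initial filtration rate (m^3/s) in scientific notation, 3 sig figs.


rate = A * dP / (mu * Rm)
rate = 4.3 * 189000 / (0.003 * 1e+10)
rate = 812700.0 / 3.000e+07
rate = 2.71e-02 m^3/s


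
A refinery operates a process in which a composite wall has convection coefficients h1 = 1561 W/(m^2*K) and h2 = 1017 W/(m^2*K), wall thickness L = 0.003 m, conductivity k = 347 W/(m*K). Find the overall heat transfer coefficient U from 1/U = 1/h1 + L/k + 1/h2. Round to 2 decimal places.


1/U = 1/h1 + L/k + 1/h2
1/U = 1/1561 + 0.003/347 + 1/1017
1/U = 0.000640615 + 8.6455e-06 + 0.0009832842
1/U = 0.0016325447
U = 612.54 W/(m^2*K)


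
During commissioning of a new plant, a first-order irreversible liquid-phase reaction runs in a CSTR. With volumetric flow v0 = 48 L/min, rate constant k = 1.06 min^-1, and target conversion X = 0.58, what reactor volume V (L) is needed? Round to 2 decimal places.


V = v0 * X / (k * (1 - X))
V = 48 * 0.58 / (1.06 * (1 - 0.58))
V = 27.84 / (1.06 * 0.42)
V = 27.84 / 0.4452
V = 62.53 L


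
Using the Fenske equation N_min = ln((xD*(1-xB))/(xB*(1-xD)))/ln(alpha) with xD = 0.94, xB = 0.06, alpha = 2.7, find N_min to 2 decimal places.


N_min = ln((xD*(1-xB))/(xB*(1-xD))) / ln(alpha)
Numerator inside ln: 0.8836 / 0.0036 = 245.444444
ln(245.444444) = 5.503071
ln(alpha) = ln(2.7) = 0.993252
N_min = 5.503071 / 0.993252 = 5.54


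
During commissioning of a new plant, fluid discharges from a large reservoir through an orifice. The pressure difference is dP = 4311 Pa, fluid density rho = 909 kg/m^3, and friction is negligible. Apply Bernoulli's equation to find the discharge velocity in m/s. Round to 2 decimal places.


v = sqrt(2*dP/rho)
v = sqrt(2*4311/909)
v = sqrt(9.485149)
v = 3.08 m/s


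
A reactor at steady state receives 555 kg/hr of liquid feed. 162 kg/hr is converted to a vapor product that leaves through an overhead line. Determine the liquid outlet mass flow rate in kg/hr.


Steady-state mass balance on the main outlet: F_out = F_in - F_removed
F_out = 555 - 162
F_out = 393 kg/hr


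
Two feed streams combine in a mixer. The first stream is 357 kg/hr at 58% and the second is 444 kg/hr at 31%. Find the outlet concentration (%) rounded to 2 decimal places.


Mass balance on solute: F1*x1 + F2*x2 = F3*x3
F3 = F1 + F2 = 357 + 444 = 801 kg/hr
x3 = (F1*x1 + F2*x2)/F3
x3 = (357*0.58 + 444*0.31) / 801
x3 = 43.03%


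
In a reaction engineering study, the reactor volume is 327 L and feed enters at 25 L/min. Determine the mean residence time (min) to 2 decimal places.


tau = V / v0
tau = 327 / 25
tau = 13.08 min


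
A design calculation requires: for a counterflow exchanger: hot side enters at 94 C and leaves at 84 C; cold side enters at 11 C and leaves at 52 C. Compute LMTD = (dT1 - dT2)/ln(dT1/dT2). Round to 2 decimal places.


dT1 = Th_in - Tc_out = 94 - 52 = 42
dT2 = Th_out - Tc_in = 84 - 11 = 73
LMTD = (dT1 - dT2) / ln(dT1/dT2)
LMTD = (42 - 73) / ln(42/73)
LMTD = 56.08 K


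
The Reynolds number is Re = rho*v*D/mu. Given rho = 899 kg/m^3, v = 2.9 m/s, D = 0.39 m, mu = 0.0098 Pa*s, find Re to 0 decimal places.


Re = rho * v * D / mu
Re = 899 * 2.9 * 0.39 / 0.0098
Re = 1016.769 / 0.0098
Re = 103752


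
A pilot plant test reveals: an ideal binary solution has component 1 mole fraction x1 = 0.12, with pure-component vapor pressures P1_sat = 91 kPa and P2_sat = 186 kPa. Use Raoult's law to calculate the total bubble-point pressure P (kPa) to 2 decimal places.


P = x1*P1_sat + x2*P2_sat
x2 = 1 - x1 = 1 - 0.12 = 0.88
P = 0.12*91 + 0.88*186
P = 10.92 + 163.68
P = 174.60 kPa


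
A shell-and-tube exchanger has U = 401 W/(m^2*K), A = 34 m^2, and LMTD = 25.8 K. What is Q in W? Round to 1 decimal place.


Q = U * A * LMTD
Q = 401 * 34 * 25.8
Q = 351757.2 W


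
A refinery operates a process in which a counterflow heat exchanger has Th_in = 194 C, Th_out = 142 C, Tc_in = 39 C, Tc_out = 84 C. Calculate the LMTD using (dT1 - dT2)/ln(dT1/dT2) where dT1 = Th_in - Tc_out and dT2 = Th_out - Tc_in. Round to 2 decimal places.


dT1 = Th_in - Tc_out = 194 - 84 = 110
dT2 = Th_out - Tc_in = 142 - 39 = 103
LMTD = (dT1 - dT2) / ln(dT1/dT2)
LMTD = (110 - 103) / ln(110/103)
LMTD = 106.46 K


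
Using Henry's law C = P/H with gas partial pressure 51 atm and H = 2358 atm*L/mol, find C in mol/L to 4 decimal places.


C = P / H
C = 51 / 2358
C = 0.0216 mol/L


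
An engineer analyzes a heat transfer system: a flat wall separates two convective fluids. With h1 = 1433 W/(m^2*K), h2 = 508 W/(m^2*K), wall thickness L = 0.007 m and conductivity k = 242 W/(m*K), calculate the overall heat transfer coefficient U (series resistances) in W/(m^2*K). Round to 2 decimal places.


1/U = 1/h1 + L/k + 1/h2
1/U = 1/1433 + 0.007/242 + 1/508
1/U = 0.0006978367 + 2.89256e-05 + 0.0019685039
1/U = 0.0026952662
U = 371.02 W/(m^2*K)


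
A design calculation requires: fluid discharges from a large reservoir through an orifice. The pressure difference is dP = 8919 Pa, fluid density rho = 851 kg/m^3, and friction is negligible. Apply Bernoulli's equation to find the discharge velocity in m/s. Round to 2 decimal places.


v = sqrt(2*dP/rho)
v = sqrt(2*8919/851)
v = sqrt(20.961222)
v = 4.58 m/s


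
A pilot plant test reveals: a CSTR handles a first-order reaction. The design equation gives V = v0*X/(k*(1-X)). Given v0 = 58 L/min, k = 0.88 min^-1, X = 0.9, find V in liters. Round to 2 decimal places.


V = v0 * X / (k * (1 - X))
V = 58 * 0.9 / (0.88 * (1 - 0.9))
V = 52.2 / (0.88 * 0.1)
V = 52.2 / 0.088
V = 593.18 L


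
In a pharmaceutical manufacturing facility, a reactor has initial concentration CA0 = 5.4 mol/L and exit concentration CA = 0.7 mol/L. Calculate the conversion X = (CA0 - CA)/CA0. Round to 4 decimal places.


X = (CA0 - CA) / CA0
X = (5.4 - 0.7) / 5.4
X = 4.7 / 5.4
X = 0.8704
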